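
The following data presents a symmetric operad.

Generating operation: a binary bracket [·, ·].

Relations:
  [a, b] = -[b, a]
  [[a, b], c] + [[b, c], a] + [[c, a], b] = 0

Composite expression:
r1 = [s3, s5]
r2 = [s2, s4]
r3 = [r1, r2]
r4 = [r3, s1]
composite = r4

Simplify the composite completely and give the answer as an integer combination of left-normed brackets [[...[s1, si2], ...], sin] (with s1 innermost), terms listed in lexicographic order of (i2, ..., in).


[[[[s1, s2], s4], s3], s5] - [[[[s1, s2], s4], s5], s3] - [[[[s1, s3], s5], s2], s4] + [[[[s1, s3], s5], s4], s2] - [[[[s1, s4], s2], s3], s5] + [[[[s1, s4], s2], s5], s3] + [[[[s1, s5], s3], s2], s4] - [[[[s1, s5], s3], s4], s2]

Left-normed coefficients sit on the s1-initial expansion words.
Composite bracket: [[[s3, s5], [s2, s4]], s1]
Full expansion: 16 signed words from ab - ba (2^4 = 16).
Words beginning with s1 determine it all:
  from s1s2s4s3s5, sign +1: term +[[[[s1, s2], s4], s3], s5]
  from s1s2s4s5s3, sign -1: term -[[[[s1, s2], s4], s5], s3]
  from s1s3s5s2s4, sign -1: term -[[[[s1, s3], s5], s2], s4]
  from s1s3s5s4s2, sign +1: term +[[[[s1, s3], s5], s4], s2]
  from s1s4s2s3s5, sign -1: term -[[[[s1, s4], s2], s3], s5]
  from s1s4s2s5s3, sign +1: term +[[[[s1, s4], s2], s5], s3]
  from s1s5s3s2s4, sign +1: term +[[[[s1, s5], s3], s2], s4]
  from s1s5s3s4s2, sign -1: term -[[[[s1, s5], s3], s4], s2]


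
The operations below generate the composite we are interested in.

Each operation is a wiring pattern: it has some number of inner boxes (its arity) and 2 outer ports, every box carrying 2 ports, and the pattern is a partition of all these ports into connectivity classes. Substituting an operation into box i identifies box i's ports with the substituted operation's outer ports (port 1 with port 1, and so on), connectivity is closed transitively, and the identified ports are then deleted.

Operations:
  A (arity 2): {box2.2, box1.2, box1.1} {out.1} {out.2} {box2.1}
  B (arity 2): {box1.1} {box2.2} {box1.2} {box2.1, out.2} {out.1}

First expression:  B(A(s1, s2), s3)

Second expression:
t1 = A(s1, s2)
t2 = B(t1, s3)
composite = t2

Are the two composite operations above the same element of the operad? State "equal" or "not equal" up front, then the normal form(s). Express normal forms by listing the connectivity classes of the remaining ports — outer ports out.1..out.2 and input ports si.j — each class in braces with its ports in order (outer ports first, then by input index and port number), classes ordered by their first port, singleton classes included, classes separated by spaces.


equal; both compose to {out.1} {out.2, s3.1} {s1.1, s1.2, s2.2} {s2.1} {s3.2}

The first expression, normalized: {out.1} {out.2, s3.1} {s1.1, s1.2, s2.2} {s2.1} {s3.2}
The second expression, normalized: {out.1} {out.2, s3.1} {s1.1, s1.2, s2.2} {s2.1} {s3.2}
The normal forms match — equal.


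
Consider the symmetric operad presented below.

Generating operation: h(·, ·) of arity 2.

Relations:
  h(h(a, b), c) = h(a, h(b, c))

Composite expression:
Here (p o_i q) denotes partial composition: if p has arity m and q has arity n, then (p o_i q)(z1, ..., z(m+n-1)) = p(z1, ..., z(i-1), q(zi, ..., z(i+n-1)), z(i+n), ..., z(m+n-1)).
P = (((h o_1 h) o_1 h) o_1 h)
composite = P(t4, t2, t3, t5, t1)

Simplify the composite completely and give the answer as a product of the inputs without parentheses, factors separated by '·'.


t4 · t2 · t3 · t5 · t1

Key point: h is associative — brackets drop, the t-order remains.
h(t4, t2) linearizes to t4 · t2
h(h(t4, t2), t3) linearizes to t4 · t2 · t3
h(h(h(t4, t2), t3), t5) linearizes to t4 · t2 · t3 · t5
h(h(h(h(t4, t2), t3), t5), t1) linearizes to t4 · t2 · t3 · t5 · t1


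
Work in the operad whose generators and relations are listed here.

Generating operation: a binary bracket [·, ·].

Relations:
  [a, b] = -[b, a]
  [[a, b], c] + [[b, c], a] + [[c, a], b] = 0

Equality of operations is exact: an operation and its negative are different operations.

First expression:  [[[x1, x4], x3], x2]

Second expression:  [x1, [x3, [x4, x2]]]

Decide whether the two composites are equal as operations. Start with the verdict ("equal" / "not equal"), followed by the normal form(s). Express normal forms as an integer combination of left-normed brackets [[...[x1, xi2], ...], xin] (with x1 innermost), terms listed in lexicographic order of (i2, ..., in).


not equal: they reduce to [[[x1, x4], x3], x2] and [[[x1, x2], x4], x3] - [[[x1, x3], x2], x4] + [[[x1, x3], x4], x2] - [[[x1, x4], x2], x3]

Normal form of the first expression: [[[x1, x4], x3], x2]
Normal form of the second expression: [[[x1, x2], x4], x3] - [[[x1, x3], x2], x4] + [[[x1, x3], x4], x2] - [[[x1, x4], x2], x3]
Different reductions; not equal.


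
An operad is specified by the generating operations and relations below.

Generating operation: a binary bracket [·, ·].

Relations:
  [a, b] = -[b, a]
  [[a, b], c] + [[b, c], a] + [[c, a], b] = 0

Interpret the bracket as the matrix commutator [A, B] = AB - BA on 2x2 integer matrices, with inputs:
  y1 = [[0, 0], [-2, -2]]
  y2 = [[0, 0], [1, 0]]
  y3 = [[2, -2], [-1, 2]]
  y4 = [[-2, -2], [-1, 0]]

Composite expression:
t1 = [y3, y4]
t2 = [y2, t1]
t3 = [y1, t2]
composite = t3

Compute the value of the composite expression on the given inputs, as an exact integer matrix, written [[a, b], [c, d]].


[y3, y4] = [[0, -4], [2, 0]]
[y2, [y3, y4]] = [[4, 0], [0, -4]]
[y1, [y2, [y3, y4]]] = [[0, 0], [-16, 0]]

[[0, 0], [-16, 0]]


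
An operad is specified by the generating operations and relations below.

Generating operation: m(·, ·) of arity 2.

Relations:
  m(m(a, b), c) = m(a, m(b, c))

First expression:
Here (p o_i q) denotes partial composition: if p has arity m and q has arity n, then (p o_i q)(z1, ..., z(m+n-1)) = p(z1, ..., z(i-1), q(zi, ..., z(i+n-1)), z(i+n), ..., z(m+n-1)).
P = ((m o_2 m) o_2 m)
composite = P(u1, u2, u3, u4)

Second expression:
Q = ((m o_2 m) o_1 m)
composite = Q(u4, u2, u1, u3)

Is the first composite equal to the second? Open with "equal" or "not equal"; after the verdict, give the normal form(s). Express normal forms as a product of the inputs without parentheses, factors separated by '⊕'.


The first expression reduces to u1 ⊕ u2 ⊕ u3 ⊕ u4
The second expression reduces to u4 ⊕ u2 ⊕ u1 ⊕ u3
Different reductions; not equal.

not equal; the first gives u1 ⊕ u2 ⊕ u3 ⊕ u4 and the second u4 ⊕ u2 ⊕ u1 ⊕ u3


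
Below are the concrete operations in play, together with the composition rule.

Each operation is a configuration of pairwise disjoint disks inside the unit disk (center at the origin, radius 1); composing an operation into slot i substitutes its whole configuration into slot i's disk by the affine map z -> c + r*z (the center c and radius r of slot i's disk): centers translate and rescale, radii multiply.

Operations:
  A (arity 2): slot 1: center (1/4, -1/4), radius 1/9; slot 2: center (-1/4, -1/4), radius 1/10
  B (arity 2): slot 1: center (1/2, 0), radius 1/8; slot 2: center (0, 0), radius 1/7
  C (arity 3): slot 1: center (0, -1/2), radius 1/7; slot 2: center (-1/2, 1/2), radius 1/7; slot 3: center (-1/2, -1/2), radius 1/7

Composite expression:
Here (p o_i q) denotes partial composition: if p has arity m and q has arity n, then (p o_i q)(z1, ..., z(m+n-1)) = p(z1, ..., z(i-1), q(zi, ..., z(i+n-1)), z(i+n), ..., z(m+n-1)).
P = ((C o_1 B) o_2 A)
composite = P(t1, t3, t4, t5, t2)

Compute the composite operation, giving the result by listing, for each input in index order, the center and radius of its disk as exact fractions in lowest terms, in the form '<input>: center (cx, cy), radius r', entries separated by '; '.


t1: center (1/14, -1/2), radius 1/56; t2: center (-1/2, -1/2), radius 1/7; t3: center (1/196, -99/196), radius 1/441; t4: center (-1/196, -99/196), radius 1/490; t5: center (-1/2, 1/2), radius 1/7


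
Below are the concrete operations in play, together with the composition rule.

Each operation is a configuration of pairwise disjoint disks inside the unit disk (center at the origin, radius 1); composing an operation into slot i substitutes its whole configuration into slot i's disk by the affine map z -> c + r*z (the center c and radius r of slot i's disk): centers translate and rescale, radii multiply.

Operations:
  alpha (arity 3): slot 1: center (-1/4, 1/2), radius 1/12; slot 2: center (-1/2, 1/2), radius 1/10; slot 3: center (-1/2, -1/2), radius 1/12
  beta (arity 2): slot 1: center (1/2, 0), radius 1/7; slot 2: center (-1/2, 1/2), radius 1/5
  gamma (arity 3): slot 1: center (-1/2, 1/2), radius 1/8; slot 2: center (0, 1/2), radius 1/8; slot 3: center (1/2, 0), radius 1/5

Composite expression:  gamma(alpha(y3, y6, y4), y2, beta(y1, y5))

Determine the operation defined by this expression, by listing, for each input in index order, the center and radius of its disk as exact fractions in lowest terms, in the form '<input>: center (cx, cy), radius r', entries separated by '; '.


Nesting under gamma composes maps z -> c + r*z down each y-path.
input y3: composing its 2 substitution steps yields center (-17/32, 9/16), radius 1/96
input y6: composing its 2 substitution steps yields center (-9/16, 9/16), radius 1/80
input y4: composing its 2 substitution steps yields center (-9/16, 7/16), radius 1/96
input y2: composing its 1 substitution step yields center (0, 1/2), radius 1/8
input y1: composing its 2 substitution steps yields center (3/5, 0), radius 1/35
input y5: composing its 2 substitution steps yields center (2/5, 1/10), radius 1/25

y1: center (3/5, 0), radius 1/35; y2: center (0, 1/2), radius 1/8; y3: center (-17/32, 9/16), radius 1/96; y4: center (-9/16, 7/16), radius 1/96; y5: center (2/5, 1/10), radius 1/25; y6: center (-9/16, 9/16), radius 1/80


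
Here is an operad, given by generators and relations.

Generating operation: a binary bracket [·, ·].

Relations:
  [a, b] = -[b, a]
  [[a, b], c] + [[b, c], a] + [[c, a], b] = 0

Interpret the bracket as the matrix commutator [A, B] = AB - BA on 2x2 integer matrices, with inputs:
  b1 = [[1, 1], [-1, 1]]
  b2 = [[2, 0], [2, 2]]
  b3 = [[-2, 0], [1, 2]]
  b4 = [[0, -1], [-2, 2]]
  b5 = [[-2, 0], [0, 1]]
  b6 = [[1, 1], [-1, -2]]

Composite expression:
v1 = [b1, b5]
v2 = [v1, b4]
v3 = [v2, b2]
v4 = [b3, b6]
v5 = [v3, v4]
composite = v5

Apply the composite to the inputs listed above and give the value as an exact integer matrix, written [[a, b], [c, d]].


[[48, -96], [0, -48]]

[b1, b5] = [[0, 3], [3, 0]]
[[b1, b5], b4] = [[-3, 6], [-6, 3]]
[[[b1, b5], b4], b2] = [[12, 0], [12, -12]]
[b3, b6] = [[-1, -4], [-1, 1]]
[[[[b1, b5], b4], b2], [b3, b6]] = [[48, -96], [0, -48]]


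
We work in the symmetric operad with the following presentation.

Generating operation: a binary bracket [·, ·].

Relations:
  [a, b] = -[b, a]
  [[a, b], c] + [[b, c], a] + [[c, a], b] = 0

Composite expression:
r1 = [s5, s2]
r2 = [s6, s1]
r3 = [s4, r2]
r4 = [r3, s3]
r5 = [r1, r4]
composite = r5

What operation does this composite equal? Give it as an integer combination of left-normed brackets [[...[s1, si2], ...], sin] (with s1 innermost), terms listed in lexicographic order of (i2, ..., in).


[[[[[s1, s6], s4], s3], s2], s5] - [[[[[s1, s6], s4], s3], s5], s2]

Skip Jacobi rewriting: expand, keep s1-initial words, read off terms.
Composite bracket: [[s5, s2], [[s4, [s6, s1]], s3]]
Full expansion: 32 signed words from ab - ba (2^5 = 32).
Keep just the words that open with s1:
  sign of s1s6s4s3s2s5 is +1, so it contributes +[[[[[s1, s6], s4], s3], s2], s5]
  sign of s1s6s4s3s5s2 is -1, so it contributes -[[[[[s1, s6], s4], s3], s5], s2]


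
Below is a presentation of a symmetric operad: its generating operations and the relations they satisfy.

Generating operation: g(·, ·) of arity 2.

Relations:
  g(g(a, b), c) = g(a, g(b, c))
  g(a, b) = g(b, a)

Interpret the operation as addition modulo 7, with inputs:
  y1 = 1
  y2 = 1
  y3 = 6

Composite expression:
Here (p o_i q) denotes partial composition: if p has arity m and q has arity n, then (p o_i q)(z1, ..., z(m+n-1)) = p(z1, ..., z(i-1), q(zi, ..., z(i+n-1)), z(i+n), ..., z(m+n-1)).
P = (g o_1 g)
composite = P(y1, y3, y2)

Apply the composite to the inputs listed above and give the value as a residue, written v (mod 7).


1 (mod 7)

g(y1, y3) = 0
g(g(y1, y3), y2) = 1


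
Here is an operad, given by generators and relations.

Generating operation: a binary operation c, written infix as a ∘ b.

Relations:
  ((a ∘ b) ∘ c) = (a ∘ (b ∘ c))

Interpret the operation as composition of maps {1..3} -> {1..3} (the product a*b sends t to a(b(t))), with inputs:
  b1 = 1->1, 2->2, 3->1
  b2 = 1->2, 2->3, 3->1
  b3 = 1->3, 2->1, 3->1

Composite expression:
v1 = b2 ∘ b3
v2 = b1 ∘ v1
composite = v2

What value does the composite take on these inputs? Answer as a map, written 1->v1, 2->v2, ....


1->1, 2->2, 3->2

(b2 ∘ b3) = 1->1, 2->2, 3->2
(b1 ∘ (b2 ∘ b3)) = 1->1, 2->2, 3->2


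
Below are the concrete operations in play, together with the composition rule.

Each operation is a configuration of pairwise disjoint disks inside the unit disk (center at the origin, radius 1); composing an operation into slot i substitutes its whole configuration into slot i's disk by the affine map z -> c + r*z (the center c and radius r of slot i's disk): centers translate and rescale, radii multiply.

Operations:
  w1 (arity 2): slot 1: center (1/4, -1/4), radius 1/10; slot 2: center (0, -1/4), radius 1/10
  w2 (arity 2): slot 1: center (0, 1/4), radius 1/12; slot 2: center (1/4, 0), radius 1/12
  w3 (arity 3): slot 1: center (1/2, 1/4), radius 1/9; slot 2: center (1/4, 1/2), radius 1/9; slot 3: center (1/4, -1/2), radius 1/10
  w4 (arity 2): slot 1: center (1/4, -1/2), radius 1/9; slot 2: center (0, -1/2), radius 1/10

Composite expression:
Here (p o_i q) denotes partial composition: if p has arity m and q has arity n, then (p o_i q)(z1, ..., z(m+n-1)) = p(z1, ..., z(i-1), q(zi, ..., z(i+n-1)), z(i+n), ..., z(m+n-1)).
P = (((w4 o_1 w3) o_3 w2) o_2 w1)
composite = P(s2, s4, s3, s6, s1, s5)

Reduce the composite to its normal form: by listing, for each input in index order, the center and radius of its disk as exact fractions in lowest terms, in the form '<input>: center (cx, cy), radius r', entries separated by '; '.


Follow each s-input down from w4: c' goes to c + r*c', radius to r*r'.
for s2, the 2-step affine chain lands on center (11/36, -17/36), radius 1/81
for s4, the 3-step affine chain lands on center (91/324, -145/324), radius 1/810
for s3, the 3-step affine chain lands on center (5/18, -145/324), radius 1/810
for s6, the 3-step affine chain lands on center (5/18, -199/360), radius 1/1080
for s1, the 3-step affine chain lands on center (101/360, -5/9), radius 1/1080
for s5, the 1-step affine chain lands on center (0, -1/2), radius 1/10

s1: center (101/360, -5/9), radius 1/1080; s2: center (11/36, -17/36), radius 1/81; s3: center (5/18, -145/324), radius 1/810; s4: center (91/324, -145/324), radius 1/810; s5: center (0, -1/2), radius 1/10; s6: center (5/18, -199/360), radius 1/1080


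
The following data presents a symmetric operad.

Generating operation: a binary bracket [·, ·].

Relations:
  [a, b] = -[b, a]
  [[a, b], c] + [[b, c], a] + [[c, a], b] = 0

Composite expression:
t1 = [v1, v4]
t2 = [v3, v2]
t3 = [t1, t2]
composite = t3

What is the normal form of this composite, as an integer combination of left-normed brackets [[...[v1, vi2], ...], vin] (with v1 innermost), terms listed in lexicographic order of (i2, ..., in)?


-[[[v1, v4], v2], v3] + [[[v1, v4], v3], v2]

A multilinear Lie element is pinned by v1-initial words (v1 innermost).
Composite bracket: [[v1, v4], [v3, v2]]
Under [a, b] = ab - ba we get 8 signed associative words (2^3 = 8).
Coefficients come from the v1-initial words:
  sign of v1v4v2v3 is -1, so it contributes -[[[v1, v4], v2], v3]
  sign of v1v4v3v2 is +1, so it contributes +[[[v1, v4], v3], v2]


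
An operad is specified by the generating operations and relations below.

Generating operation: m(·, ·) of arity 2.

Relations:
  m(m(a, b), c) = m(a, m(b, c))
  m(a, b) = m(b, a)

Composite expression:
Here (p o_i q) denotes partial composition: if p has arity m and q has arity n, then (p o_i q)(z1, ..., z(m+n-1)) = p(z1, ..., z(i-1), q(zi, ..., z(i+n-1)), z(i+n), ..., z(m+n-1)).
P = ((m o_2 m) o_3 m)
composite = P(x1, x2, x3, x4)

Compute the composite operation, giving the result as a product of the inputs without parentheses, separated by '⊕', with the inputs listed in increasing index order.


x1 ⊕ x2 ⊕ x3 ⊕ x4

Reordering under m is free, so list the x-inputs canonically.
m(x3, x4) spells out as x3 ⊕ x4
m(x2, m(x3, x4)) spells out as x2 ⊕ x3 ⊕ x4
m(x1, m(x2, m(x3, x4))) spells out as x1 ⊕ x2 ⊕ x3 ⊕ x4
commutativity sorts the factors: x1 ⊕ x2 ⊕ x3 ⊕ x4


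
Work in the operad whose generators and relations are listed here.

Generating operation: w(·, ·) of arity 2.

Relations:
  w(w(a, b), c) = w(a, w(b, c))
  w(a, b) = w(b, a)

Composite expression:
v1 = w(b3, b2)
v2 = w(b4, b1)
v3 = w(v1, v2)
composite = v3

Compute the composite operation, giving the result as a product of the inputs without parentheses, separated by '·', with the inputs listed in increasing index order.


b1 · b2 · b3 · b4

Key point: w commutes, so take the b-inputs in any fixed order.
w(b3, b2) flattens to b3 · b2
w(b4, b1) flattens to b4 · b1
w(w(b3, b2), w(b4, b1)) flattens to b3 · b2 · b4 · b1
putting the inputs in ascending order: b1 · b2 · b3 · b4


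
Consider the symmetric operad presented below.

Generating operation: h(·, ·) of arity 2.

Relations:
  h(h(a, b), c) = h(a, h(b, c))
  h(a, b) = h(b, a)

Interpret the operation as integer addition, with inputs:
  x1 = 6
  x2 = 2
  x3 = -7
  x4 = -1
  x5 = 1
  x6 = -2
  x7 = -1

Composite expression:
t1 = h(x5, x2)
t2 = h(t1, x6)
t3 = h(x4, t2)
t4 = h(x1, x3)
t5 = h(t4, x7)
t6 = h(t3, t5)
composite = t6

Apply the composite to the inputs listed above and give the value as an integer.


-2

h(x5, x2) = 3
h(h(x5, x2), x6) = 1
h(x4, h(h(x5, x2), x6)) = 0
h(x1, x3) = -1
h(h(x1, x3), x7) = -2
h(h(x4, h(h(x5, x2), x6)), h(h(x1, x3), x7)) = -2


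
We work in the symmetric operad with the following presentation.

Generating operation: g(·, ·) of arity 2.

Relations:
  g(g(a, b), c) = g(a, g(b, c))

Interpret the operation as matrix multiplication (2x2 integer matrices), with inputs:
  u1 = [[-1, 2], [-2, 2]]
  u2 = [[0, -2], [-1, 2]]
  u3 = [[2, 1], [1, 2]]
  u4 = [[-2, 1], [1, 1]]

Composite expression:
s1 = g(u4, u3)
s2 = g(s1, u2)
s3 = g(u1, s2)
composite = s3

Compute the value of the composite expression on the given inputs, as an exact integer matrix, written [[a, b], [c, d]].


[[-6, -6], [-6, -12]]


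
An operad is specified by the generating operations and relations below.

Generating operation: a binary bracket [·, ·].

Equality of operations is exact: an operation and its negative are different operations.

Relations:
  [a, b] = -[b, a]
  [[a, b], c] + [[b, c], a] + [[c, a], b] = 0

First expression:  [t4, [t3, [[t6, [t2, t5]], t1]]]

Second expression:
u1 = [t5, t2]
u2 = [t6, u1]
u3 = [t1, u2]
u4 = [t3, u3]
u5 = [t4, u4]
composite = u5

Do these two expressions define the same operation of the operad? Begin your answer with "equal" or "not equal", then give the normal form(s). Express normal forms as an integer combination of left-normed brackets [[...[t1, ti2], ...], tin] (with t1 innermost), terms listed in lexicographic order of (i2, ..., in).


equal; the common form is [[[[[t1, t2], t5], t6], t3], t4] - [[[[[t1, t5], t2], t6], t3], t4] - [[[[[t1, t6], t2], t5], t3], t4] + [[[[[t1, t6], t5], t2], t3], t4]

Reducing the first expression gives [[[[[t1, t2], t5], t6], t3], t4] - [[[[[t1, t5], t2], t6], t3], t4] - [[[[[t1, t6], t2], t5], t3], t4] + [[[[[t1, t6], t5], t2], t3], t4]
Reducing the second expression gives [[[[[t1, t2], t5], t6], t3], t4] - [[[[[t1, t5], t2], t6], t3], t4] - [[[[[t1, t6], t2], t5], t3], t4] + [[[[[t1, t6], t5], t2], t3], t4]
Identical normal forms: equal.


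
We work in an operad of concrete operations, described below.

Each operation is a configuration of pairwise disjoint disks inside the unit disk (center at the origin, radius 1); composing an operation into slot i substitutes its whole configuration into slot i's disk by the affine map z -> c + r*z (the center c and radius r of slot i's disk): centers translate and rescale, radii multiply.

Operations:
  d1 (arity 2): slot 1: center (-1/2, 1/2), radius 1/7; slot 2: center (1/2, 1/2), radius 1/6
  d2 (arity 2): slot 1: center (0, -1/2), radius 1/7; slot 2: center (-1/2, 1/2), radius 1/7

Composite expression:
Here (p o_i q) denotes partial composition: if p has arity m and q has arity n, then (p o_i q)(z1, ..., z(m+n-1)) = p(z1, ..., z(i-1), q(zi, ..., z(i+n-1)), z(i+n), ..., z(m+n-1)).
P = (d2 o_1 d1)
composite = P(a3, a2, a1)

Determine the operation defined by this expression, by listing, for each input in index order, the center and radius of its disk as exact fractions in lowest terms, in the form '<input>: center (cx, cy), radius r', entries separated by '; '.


a1: center (-1/2, 1/2), radius 1/7; a2: center (1/14, -3/7), radius 1/42; a3: center (-1/14, -3/7), radius 1/49


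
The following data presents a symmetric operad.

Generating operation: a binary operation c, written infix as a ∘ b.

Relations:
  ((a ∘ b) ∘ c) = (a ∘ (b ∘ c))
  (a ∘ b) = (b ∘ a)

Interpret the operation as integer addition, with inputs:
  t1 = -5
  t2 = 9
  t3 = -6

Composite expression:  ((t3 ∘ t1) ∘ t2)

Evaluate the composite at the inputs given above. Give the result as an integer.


-2


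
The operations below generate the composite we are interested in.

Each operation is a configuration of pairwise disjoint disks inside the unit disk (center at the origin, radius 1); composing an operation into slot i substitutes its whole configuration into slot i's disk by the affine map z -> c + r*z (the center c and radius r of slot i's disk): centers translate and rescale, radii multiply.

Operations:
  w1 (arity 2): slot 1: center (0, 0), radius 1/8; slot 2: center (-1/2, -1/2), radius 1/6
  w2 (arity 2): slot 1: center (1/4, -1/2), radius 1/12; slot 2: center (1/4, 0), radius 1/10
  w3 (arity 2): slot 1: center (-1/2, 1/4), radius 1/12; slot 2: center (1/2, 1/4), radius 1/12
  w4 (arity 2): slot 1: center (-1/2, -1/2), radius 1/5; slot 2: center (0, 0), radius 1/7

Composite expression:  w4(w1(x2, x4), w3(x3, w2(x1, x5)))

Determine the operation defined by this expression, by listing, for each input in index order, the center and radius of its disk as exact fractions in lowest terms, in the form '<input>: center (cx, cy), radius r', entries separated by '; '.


x1: center (25/336, 5/168), radius 1/1008; x2: center (-1/2, -1/2), radius 1/40; x3: center (-1/14, 1/28), radius 1/84; x4: center (-3/5, -3/5), radius 1/30; x5: center (25/336, 1/28), radius 1/840

Below w4, radii multiply path by path; the x-disk centers shift.
x2: after 2 affine steps, its disk has center (-1/2, -1/2), radius 1/40
x4: after 2 affine steps, its disk has center (-3/5, -3/5), radius 1/30
x3: after 2 affine steps, its disk has center (-1/14, 1/28), radius 1/84
x1: after 3 affine steps, its disk has center (25/336, 5/168), radius 1/1008
x5: after 3 affine steps, its disk has center (25/336, 1/28), radius 1/840


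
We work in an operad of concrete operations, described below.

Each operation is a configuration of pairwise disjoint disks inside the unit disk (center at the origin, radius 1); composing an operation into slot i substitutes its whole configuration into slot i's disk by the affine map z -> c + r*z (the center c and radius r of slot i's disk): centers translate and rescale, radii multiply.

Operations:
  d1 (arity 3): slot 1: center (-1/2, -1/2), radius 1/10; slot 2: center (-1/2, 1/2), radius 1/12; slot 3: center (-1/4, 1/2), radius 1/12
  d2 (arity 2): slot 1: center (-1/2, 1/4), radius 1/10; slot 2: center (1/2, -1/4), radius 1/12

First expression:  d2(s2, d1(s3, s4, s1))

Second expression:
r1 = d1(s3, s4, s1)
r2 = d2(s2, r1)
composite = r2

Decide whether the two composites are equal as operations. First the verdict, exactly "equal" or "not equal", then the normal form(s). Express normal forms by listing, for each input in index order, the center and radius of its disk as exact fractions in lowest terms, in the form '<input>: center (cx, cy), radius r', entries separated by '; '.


equal: each reduces to s1: center (23/48, -5/24), radius 1/144; s2: center (-1/2, 1/4), radius 1/10; s3: center (11/24, -7/24), radius 1/120; s4: center (11/24, -5/24), radius 1/144

In normal form, the first expression is s1: center (23/48, -5/24), radius 1/144; s2: center (-1/2, 1/4), radius 1/10; s3: center (11/24, -7/24), radius 1/120; s4: center (11/24, -5/24), radius 1/144
In normal form, the second expression is s1: center (23/48, -5/24), radius 1/144; s2: center (-1/2, 1/4), radius 1/10; s3: center (11/24, -7/24), radius 1/120; s4: center (11/24, -5/24), radius 1/144
Identical normal forms: equal.


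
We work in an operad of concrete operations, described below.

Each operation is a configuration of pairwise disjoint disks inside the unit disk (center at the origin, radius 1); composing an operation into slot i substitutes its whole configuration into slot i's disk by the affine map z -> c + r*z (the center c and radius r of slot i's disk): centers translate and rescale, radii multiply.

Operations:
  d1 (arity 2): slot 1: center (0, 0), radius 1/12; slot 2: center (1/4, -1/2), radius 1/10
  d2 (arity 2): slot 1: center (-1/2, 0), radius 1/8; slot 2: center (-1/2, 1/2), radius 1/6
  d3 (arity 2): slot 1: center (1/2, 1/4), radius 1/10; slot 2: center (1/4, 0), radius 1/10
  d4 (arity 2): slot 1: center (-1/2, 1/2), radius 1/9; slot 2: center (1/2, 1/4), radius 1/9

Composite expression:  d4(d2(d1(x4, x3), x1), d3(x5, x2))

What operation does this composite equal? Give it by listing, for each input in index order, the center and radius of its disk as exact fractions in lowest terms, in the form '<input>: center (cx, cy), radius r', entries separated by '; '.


x1: center (-5/9, 5/9), radius 1/54; x2: center (19/36, 1/4), radius 1/90; x3: center (-53/96, 71/144), radius 1/720; x4: center (-5/9, 1/2), radius 1/864; x5: center (5/9, 5/18), radius 1/90

Only the slot chain above each x matters under d4; compose those maps.
input x4: applying the 3 nested substitutions gives center (-5/9, 1/2), radius 1/864
input x3: applying the 3 nested substitutions gives center (-53/96, 71/144), radius 1/720
input x1: applying the 2 nested substitutions gives center (-5/9, 5/9), radius 1/54
input x5: applying the 2 nested substitutions gives center (5/9, 5/18), radius 1/90
input x2: applying the 2 nested substitutions gives center (19/36, 1/4), radius 1/90


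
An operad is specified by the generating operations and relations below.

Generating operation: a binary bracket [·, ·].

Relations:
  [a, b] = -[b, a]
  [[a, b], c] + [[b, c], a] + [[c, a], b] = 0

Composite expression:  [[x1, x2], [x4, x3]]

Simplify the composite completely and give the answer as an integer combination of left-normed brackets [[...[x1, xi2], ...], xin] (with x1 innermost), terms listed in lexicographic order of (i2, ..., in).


-[[[x1, x2], x3], x4] + [[[x1, x2], x4], x3]


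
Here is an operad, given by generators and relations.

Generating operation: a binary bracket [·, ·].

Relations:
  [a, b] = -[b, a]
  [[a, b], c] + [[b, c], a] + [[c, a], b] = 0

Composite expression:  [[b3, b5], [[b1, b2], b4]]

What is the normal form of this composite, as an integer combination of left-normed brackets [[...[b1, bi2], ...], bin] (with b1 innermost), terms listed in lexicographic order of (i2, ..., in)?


Expand each bracket as ab - ba; the b1-initial words give the coefficients.
Composite bracket: [[b3, b5], [[b1, b2], b4]]
Expanding via [a, b] = ab - ba: 16 signed words (2^4 = 16).
Collect the words opening with b1:
  b1b2b4b3b5 (sign -1) contributes -[[[[b1, b2], b4], b3], b5]
  b1b2b4b5b3 (sign +1) contributes +[[[[b1, b2], b4], b5], b3]

-[[[[b1, b2], b4], b3], b5] + [[[[b1, b2], b4], b5], b3]


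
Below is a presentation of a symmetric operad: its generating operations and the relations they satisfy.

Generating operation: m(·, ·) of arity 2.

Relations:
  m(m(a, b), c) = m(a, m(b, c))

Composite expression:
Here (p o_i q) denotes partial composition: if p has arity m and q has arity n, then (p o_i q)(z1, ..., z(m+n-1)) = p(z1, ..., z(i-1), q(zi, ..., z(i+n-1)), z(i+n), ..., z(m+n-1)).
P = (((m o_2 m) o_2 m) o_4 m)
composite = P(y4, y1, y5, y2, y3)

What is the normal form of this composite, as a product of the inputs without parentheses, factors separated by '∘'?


y4 ∘ y1 ∘ y5 ∘ y2 ∘ y3

Every regrouping of m is equal, so read the y-inputs in written order.
m(y1, y5) reduces to y1 ∘ y5
m(y2, y3) reduces to y2 ∘ y3
m(m(y1, y5), m(y2, y3)) reduces to y1 ∘ y5 ∘ y2 ∘ y3
m(y4, m(m(y1, y5), m(y2, y3))) reduces to y4 ∘ y1 ∘ y5 ∘ y2 ∘ y3


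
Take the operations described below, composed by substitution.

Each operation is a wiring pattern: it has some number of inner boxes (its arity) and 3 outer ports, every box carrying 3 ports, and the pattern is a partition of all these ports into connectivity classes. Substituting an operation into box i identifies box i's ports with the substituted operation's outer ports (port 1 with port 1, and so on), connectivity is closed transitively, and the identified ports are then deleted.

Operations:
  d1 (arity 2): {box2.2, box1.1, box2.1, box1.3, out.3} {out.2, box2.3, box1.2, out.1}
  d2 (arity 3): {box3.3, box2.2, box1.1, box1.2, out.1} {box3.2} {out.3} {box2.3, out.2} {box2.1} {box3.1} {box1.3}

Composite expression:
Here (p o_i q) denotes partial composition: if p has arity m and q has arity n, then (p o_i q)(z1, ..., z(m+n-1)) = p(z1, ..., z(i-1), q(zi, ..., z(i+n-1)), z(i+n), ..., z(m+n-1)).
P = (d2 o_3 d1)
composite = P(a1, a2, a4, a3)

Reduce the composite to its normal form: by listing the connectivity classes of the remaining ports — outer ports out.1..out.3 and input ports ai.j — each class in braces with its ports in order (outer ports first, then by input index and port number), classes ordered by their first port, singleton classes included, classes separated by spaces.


{out.1, a1.1, a1.2, a2.2, a3.1, a3.2, a4.1, a4.3} {out.2, a2.3} {out.3} {a1.3} {a2.1} {a3.3, a4.2}

Connectivity passes through glued d2-boundaries; trace each wire chain.
d1 over (a4, a3) gives {out.1, out.2, a3.3, a4.2} {out.3, a3.1, a3.2, a4.1, a4.3}, out.j being that stage's outer ports
d2 over (a1, a2, a4, a3) gives {out.1, a1.1, a1.2, a2.2, a3.1, a3.2, a4.1, a4.3} {out.2, a2.3} {out.3} {a1.3} {a2.1} {a3.3, a4.2}, out.j being that stage's outer ports


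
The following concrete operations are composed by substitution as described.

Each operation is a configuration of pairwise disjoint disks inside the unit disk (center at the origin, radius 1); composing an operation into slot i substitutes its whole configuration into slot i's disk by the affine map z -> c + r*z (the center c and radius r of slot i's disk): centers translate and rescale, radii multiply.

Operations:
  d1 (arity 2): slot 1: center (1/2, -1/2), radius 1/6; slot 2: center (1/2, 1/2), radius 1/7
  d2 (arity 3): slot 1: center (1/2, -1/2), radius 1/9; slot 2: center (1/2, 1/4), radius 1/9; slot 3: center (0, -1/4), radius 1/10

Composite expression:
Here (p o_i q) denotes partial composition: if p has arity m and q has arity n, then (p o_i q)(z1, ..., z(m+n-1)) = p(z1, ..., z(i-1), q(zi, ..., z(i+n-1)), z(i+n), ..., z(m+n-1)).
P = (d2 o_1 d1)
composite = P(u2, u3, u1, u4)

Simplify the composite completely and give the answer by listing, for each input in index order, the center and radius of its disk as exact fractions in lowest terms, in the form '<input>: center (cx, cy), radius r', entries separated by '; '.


Affine substitution under d2: radii multiply and u-centers shift.
u2: after 2 affine steps, its disk has center (5/9, -5/9), radius 1/54
u3: after 2 affine steps, its disk has center (5/9, -4/9), radius 1/63
u1: after 1 affine step, its disk has center (1/2, 1/4), radius 1/9
u4: after 1 affine step, its disk has center (0, -1/4), radius 1/10

u1: center (1/2, 1/4), radius 1/9; u2: center (5/9, -5/9), radius 1/54; u3: center (5/9, -4/9), radius 1/63; u4: center (0, -1/4), radius 1/10


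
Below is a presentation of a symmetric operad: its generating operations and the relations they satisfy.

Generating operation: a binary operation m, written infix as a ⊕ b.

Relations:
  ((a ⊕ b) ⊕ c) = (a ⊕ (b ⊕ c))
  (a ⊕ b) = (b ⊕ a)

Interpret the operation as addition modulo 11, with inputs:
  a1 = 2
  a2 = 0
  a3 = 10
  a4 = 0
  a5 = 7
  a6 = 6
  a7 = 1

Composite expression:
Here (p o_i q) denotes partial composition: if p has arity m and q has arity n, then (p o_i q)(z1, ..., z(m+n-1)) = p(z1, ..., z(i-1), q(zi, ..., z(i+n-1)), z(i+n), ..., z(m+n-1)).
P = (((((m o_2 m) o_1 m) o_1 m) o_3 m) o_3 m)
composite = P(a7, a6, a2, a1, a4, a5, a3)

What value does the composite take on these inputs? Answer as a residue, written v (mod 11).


(a7 ⊕ a6) = 7
(a2 ⊕ a1) = 2
((a2 ⊕ a1) ⊕ a4) = 2
((a7 ⊕ a6) ⊕ ((a2 ⊕ a1) ⊕ a4)) = 9
(a5 ⊕ a3) = 6
(((a7 ⊕ a6) ⊕ ((a2 ⊕ a1) ⊕ a4)) ⊕ (a5 ⊕ a3)) = 4

4 (mod 11)


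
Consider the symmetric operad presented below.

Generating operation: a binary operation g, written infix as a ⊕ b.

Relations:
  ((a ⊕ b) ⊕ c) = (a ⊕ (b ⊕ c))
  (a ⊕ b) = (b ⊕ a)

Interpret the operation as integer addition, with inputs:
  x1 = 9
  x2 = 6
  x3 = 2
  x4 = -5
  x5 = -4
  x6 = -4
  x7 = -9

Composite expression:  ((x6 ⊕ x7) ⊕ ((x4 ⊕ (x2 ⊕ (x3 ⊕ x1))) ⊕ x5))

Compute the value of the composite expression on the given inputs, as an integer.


(x6 ⊕ x7) = -13
(x3 ⊕ x1) = 11
(x2 ⊕ (x3 ⊕ x1)) = 17
(x4 ⊕ (x2 ⊕ (x3 ⊕ x1))) = 12
((x4 ⊕ (x2 ⊕ (x3 ⊕ x1))) ⊕ x5) = 8
((x6 ⊕ x7) ⊕ ((x4 ⊕ (x2 ⊕ (x3 ⊕ x1))) ⊕ x5)) = -5

-5


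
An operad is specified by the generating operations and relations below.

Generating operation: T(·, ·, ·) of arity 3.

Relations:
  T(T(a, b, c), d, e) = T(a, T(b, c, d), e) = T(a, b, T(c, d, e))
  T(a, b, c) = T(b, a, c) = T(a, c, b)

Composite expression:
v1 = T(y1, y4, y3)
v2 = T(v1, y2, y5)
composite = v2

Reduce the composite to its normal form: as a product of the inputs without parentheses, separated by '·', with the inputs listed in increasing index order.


y1 · y2 · y3 · y4 · y5

Key point: T commutes, so take the y-inputs in any fixed order.
T(y1, y4, y3) collapses to y1 · y4 · y3
T(T(y1, y4, y3), y2, y5) collapses to y1 · y4 · y3 · y2 · y5
reordering the factors by index: y1 · y2 · y3 · y4 · y5


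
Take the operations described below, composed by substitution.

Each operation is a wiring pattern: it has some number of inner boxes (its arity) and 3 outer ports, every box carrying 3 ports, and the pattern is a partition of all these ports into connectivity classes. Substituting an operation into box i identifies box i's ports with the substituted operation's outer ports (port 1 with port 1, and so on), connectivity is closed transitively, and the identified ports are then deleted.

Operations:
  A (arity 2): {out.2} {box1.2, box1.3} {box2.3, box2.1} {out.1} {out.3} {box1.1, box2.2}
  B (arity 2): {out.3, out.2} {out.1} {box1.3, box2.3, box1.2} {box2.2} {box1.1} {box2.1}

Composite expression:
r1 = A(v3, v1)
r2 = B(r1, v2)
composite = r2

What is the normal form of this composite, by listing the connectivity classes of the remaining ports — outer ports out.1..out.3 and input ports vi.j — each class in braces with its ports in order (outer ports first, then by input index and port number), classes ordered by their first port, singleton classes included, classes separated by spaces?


{out.1} {out.2, out.3} {v1.1, v1.3} {v1.2, v3.1} {v2.1} {v2.2} {v2.3} {v3.2, v3.3}

Connectivity passes through glued B-boundaries; trace each wire chain.
composing A on (v3, v1), with out.j its own outer ports: {out.1} {out.2} {out.3} {v1.1, v1.3} {v1.2, v3.1} {v3.2, v3.3}
composing B on (v3, v1, v2), with out.j its own outer ports: {out.1} {out.2, out.3} {v1.1, v1.3} {v1.2, v3.1} {v2.1} {v2.2} {v2.3} {v3.2, v3.3}


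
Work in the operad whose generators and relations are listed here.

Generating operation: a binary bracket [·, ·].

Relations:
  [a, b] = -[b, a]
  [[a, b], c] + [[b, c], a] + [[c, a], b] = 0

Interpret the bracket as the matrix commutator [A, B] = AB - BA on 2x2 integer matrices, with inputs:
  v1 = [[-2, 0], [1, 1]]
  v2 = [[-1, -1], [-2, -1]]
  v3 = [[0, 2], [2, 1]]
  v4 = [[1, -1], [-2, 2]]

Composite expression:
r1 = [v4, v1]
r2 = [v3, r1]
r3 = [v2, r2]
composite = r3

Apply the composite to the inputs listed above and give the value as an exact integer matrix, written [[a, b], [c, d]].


[[11, 40], [-80, -11]]


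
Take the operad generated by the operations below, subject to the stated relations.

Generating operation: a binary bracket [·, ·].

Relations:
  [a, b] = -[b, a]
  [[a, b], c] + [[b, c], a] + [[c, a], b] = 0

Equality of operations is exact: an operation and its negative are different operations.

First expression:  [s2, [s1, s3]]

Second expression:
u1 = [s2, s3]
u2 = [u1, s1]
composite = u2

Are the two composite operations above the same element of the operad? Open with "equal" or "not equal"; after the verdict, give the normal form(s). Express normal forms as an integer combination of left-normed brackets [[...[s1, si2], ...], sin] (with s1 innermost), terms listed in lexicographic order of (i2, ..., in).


Normal form of the first expression: -[[s1, s3], s2]
Normal form of the second expression: -[[s1, s2], s3] + [[s1, s3], s2]
No match — not equal.

not equal; first: -[[s1, s3], s2]; second: -[[s1, s2], s3] + [[s1, s3], s2]


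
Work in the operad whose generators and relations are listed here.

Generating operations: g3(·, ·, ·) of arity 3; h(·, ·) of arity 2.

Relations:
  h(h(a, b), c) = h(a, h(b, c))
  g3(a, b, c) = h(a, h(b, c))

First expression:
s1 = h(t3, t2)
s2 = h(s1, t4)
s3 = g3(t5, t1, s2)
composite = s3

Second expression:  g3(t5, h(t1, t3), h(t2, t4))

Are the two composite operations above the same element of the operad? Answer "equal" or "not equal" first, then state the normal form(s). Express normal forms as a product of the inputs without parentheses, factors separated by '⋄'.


The first composite normalizes to t5 ⋄ t1 ⋄ t3 ⋄ t2 ⋄ t4
The second composite normalizes to t5 ⋄ t1 ⋄ t3 ⋄ t2 ⋄ t4
One common form — equal.

equal; the common form is t5 ⋄ t1 ⋄ t3 ⋄ t2 ⋄ t4


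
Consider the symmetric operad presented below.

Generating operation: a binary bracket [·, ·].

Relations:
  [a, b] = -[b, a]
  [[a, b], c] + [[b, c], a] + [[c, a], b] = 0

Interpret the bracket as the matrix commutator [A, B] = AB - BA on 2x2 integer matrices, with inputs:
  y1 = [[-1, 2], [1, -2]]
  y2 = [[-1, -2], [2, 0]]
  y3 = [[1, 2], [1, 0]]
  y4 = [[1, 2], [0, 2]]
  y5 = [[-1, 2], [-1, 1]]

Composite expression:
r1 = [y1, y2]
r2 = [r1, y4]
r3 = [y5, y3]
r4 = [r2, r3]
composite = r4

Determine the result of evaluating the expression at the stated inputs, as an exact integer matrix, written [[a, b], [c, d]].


[y1, y2] = [[6, 0], [-3, -6]]
[[y1, y2], y4] = [[6, 24], [3, -6]]
[y5, y3] = [[4, -6], [1, -4]]
[[[y1, y2], y4], [y5, y3]] = [[42, -264], [12, -42]]

[[42, -264], [12, -42]]


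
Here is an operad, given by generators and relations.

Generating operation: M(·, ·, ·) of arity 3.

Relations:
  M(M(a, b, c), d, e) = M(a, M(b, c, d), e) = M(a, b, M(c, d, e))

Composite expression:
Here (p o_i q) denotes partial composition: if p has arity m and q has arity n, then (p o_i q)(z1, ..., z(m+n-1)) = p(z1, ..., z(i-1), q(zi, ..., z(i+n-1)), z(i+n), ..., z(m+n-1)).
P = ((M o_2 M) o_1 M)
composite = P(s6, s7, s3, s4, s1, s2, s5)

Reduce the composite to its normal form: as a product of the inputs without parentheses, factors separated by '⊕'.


Under associativity of M, the answer is the s's in reading order.
M(s6, s7, s3) flattens to s6 ⊕ s7 ⊕ s3
M(s4, s1, s2) flattens to s4 ⊕ s1 ⊕ s2
M(M(s6, s7, s3), M(s4, s1, s2), s5) flattens to s6 ⊕ s7 ⊕ s3 ⊕ s4 ⊕ s1 ⊕ s2 ⊕ s5

s6 ⊕ s7 ⊕ s3 ⊕ s4 ⊕ s1 ⊕ s2 ⊕ s5
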